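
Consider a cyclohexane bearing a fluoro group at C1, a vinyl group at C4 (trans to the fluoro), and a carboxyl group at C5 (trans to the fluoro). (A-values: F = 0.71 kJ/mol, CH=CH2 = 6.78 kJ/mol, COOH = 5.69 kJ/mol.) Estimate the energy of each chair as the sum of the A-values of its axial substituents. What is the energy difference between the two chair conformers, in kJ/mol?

1.80 kJ/mol

Chair I (fluoro axial, vinyl axial, carboxyl equatorial): E = 7.49 kJ/mol.
Chair II (fluoro equatorial, vinyl equatorial, carboxyl axial): E = 5.69 kJ/mol.
ΔE = 7.49 − 5.69 = 1.80 kJ/mol; chair II is more stable.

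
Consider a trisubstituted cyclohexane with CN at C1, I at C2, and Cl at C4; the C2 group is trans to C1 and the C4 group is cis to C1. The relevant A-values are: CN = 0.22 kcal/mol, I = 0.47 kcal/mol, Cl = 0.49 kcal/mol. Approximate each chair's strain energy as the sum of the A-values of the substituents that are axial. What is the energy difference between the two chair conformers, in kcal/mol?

Chair I (cyano axial, iodo axial, chloro equatorial): E = 0.69 kcal/mol.
Chair II (cyano equatorial, iodo equatorial, chloro axial): E = 0.49 kcal/mol.
ΔE = 0.69 − 0.49 = 0.20 kcal/mol; chair II is more stable.

0.20 kcal/mol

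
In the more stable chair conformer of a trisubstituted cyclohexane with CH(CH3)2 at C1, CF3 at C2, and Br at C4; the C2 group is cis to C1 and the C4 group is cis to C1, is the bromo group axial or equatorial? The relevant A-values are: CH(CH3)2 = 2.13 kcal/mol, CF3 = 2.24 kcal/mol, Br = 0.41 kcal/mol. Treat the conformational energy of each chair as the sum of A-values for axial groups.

equatorial

Chair I (isopropyl axial, trifluoromethyl equatorial, bromo equatorial): E = 2.13 kcal/mol.
Chair II (isopropyl equatorial, trifluoromethyl axial, bromo axial): E = 2.65 kcal/mol.
Chair I is the more stable (lower-energy) conformer, and in that chair the bromo group is equatorial.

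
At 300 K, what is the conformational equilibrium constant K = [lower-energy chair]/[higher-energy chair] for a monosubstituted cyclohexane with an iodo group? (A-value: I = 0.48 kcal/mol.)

One chair has the iodo group axial (E = 0.48 kcal/mol) and the other has it equatorial (E = 0).
ΔG = 0.48 kcal/mol between the two chairs.
K = exp(ΔG/RT) with R = 1.987×10⁻³ kcal mol⁻¹ K⁻¹ and T = 300 K gives K ≈ 2.24.

K ≈ 2.24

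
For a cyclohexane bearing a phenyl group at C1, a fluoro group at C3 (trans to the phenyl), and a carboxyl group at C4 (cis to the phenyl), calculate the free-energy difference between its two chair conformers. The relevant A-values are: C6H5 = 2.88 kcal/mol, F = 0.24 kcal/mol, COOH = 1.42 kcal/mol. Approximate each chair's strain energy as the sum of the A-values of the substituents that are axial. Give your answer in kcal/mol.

1.22 kcal/mol

Chair I (phenyl axial, fluoro equatorial, carboxyl equatorial): E = 2.88 kcal/mol.
Chair II (phenyl equatorial, fluoro axial, carboxyl axial): E = 1.66 kcal/mol.
ΔE = 2.88 − 1.66 = 1.22 kcal/mol; chair II is more stable.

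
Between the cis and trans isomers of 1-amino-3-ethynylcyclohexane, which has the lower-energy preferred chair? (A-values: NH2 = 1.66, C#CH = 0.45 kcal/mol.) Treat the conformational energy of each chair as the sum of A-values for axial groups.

cis

At 1,3 positions (parity same): cis → (e,e or a,a); trans → (a,e or e,a).
Best chair for cis: E = 0.00 kcal/mol; best chair for trans: E = 0.45 kcal/mol.
The cis isomer is lower by 0.45 kcal/mol.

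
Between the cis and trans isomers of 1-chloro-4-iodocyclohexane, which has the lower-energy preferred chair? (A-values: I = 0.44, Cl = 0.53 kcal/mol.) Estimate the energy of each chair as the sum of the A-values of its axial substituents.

At 1,4 positions (parity opposite): cis → (a,e or e,a); trans → (e,e or a,a).
Best chair for cis: E = 0.44 kcal/mol; best chair for trans: E = 0.00 kcal/mol.
The trans isomer is lower by 0.44 kcal/mol.

trans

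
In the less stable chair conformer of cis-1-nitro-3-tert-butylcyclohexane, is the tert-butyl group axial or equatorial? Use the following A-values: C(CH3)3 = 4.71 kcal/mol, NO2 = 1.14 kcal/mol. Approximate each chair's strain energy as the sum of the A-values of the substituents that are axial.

C1 and C3 have the same parity, so for the cis isomer the two substituents are e,e in one chair and a,a in the other.
Chair I (tert-butyl axial, nitro axial): E = 5.85 kcal/mol.
Chair II (tert-butyl equatorial, nitro equatorial): E = 0.00 kcal/mol.
Chair I is the less stable (higher-energy) conformer, and in that chair the tert-butyl group is axial.

axial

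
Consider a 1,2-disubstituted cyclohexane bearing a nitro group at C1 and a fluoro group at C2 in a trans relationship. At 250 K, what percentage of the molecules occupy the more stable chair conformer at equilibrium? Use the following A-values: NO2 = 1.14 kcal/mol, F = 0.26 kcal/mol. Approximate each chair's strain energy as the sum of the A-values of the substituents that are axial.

C1 and C2 have opposite parity, so for the trans isomer the two substituents are e,e in one chair and a,a in the other.
Chair I (nitro axial, fluoro axial): E = 1.40 kcal/mol; chair II (nitro equatorial, fluoro equatorial): E = 0.00 kcal/mol.
ΔG = 1.40 kcal/mol between the two chairs.
K = exp(ΔG/RT) with R = 1.987×10⁻³ kcal mol⁻¹ K⁻¹ and T = 250 K gives K ≈ 16.7.
Fraction in the lower-energy chair = K/(K+1) = 94.4%.

94.4%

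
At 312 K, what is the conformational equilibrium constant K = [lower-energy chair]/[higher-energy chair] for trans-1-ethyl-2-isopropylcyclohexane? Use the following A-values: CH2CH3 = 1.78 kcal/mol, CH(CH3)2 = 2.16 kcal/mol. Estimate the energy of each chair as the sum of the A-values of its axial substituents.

K ≈ 576

C1 and C2 have opposite parity, so for the trans isomer the two substituents are e,e in one chair and a,a in the other.
Chair I (ethyl axial, isopropyl axial): E = 3.94 kcal/mol; chair II (ethyl equatorial, isopropyl equatorial): E = 0.00 kcal/mol.
ΔG = 3.94 kcal/mol between the two chairs.
K = exp(ΔG/RT) with R = 1.987×10⁻³ kcal mol⁻¹ K⁻¹ and T = 312 K gives K ≈ 576.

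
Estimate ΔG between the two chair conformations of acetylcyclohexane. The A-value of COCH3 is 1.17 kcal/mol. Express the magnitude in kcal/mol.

A monosubstituted cyclohexane has one chair with the acetyl group axial (E = A = 1.17 kcal/mol) and one with it equatorial (E = 0).
ΔE = 1.17 − 0 = 1.17 kcal/mol.

1.17 kcal/mol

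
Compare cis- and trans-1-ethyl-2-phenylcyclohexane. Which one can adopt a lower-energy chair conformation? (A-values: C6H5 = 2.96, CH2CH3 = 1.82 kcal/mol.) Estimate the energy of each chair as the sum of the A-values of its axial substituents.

At 1,2 positions (parity opposite): cis → (a,e or e,a); trans → (e,e or a,a).
Best chair for cis: E = 1.82 kcal/mol; best chair for trans: E = 0.00 kcal/mol.
The trans isomer is lower by 1.82 kcal/mol.

trans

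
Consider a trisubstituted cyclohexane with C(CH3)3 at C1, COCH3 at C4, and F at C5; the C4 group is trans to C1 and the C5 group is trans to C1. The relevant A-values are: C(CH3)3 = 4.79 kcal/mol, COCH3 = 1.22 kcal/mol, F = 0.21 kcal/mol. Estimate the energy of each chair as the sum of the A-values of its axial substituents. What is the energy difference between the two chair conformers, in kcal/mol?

5.80 kcal/mol

Chair I (tert-butyl axial, acetyl axial, fluoro equatorial): E = 6.01 kcal/mol.
Chair II (tert-butyl equatorial, acetyl equatorial, fluoro axial): E = 0.21 kcal/mol.
ΔE = 6.01 − 0.21 = 5.80 kcal/mol; chair II is more stable.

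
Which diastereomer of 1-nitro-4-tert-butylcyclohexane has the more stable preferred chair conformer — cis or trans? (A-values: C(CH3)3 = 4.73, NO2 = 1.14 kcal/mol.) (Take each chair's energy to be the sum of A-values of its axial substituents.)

At 1,4 positions (parity opposite): cis → (a,e or e,a); trans → (e,e or a,a).
Best chair for cis: E = 1.14 kcal/mol; best chair for trans: E = 0.00 kcal/mol.
The trans isomer is lower by 1.14 kcal/mol.

trans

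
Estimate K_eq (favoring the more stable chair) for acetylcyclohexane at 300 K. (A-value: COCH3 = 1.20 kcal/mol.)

One chair has the acetyl group axial (E = 1.20 kcal/mol) and the other has it equatorial (E = 0).
ΔG = 1.20 kcal/mol between the two chairs.
K = exp(ΔG/RT) with R = 1.987×10⁻³ kcal mol⁻¹ K⁻¹ and T = 300 K gives K ≈ 7.49.

K ≈ 7.49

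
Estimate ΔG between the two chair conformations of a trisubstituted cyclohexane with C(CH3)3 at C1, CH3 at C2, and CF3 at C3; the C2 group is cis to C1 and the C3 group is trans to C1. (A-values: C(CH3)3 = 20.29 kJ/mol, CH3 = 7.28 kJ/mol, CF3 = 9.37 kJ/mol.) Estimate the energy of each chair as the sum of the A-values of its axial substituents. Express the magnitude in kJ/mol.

Chair I (tert-butyl axial, methyl equatorial, trifluoromethyl equatorial): E = 20.29 kJ/mol.
Chair II (tert-butyl equatorial, methyl axial, trifluoromethyl axial): E = 16.65 kJ/mol.
ΔE = 20.29 − 16.65 = 3.64 kJ/mol; chair II is more stable.

3.64 kJ/mol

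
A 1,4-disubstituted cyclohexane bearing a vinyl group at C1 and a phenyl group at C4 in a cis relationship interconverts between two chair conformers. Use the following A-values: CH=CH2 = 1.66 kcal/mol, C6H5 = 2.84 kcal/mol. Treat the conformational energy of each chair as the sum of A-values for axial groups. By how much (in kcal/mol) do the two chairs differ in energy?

C1 and C4 have opposite parity, so for the cis isomer the two substituents are one axial and one equatorial in each chair.
Chair I (vinyl axial, phenyl equatorial): E = 1.66 kcal/mol.
Chair II (vinyl equatorial, phenyl axial): E = 2.84 kcal/mol.
ΔE = 2.84 − 1.66 = 1.18 kcal/mol; chair I is more stable.

1.18 kcal/mol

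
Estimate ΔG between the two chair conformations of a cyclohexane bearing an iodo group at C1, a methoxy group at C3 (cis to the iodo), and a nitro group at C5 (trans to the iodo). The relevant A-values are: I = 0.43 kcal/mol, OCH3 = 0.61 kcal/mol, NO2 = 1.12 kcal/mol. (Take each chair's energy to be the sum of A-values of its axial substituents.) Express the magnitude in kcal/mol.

0.08 kcal/mol

Chair I (iodo axial, methoxy axial, nitro equatorial): E = 1.04 kcal/mol.
Chair II (iodo equatorial, methoxy equatorial, nitro axial): E = 1.12 kcal/mol.
ΔE = 1.12 − 1.04 = 0.08 kcal/mol; chair I is more stable.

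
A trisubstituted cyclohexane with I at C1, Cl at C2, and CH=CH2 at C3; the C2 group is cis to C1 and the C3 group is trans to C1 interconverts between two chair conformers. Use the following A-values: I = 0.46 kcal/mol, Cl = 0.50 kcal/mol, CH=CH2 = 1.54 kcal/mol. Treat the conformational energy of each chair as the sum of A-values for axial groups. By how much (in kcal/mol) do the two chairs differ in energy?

1.58 kcal/mol

Chair I (iodo axial, chloro equatorial, vinyl equatorial): E = 0.46 kcal/mol.
Chair II (iodo equatorial, chloro axial, vinyl axial): E = 2.04 kcal/mol.
ΔE = 2.04 − 0.46 = 1.58 kcal/mol; chair I is more stable.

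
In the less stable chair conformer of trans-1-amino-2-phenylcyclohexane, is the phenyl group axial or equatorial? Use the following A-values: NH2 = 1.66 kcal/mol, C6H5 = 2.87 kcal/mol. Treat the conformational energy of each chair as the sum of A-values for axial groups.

axial

C1 and C2 have opposite parity, so for the trans isomer the two substituents are e,e in one chair and a,a in the other.
Chair I (amino axial, phenyl axial): E = 4.53 kcal/mol.
Chair II (amino equatorial, phenyl equatorial): E = 0.00 kcal/mol.
Chair I is the less stable (higher-energy) conformer, and in that chair the phenyl group is axial.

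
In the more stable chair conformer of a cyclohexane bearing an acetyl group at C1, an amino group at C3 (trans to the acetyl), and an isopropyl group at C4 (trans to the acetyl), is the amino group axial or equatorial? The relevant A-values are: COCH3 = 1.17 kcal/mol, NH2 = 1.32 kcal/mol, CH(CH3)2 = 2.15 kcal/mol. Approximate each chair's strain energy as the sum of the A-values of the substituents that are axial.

Chair I (acetyl axial, amino equatorial, isopropyl axial): E = 3.32 kcal/mol.
Chair II (acetyl equatorial, amino axial, isopropyl equatorial): E = 1.32 kcal/mol.
Chair II is the more stable (lower-energy) conformer, and in that chair the amino group is axial.

axial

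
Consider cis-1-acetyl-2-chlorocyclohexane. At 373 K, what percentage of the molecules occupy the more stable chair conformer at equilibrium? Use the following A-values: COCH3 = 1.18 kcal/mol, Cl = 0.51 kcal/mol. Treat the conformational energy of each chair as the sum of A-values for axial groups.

C1 and C2 have opposite parity, so for the cis isomer the two substituents are one axial and one equatorial in each chair.
Chair I (acetyl axial, chloro equatorial): E = 1.18 kcal/mol; chair II (acetyl equatorial, chloro axial): E = 0.51 kcal/mol.
ΔG = 0.67 kcal/mol between the two chairs.
K = exp(ΔG/RT) with R = 1.987×10⁻³ kcal mol⁻¹ K⁻¹ and T = 373 K gives K ≈ 2.47.
Fraction in the lower-energy chair = K/(K+1) = 71.2%.

71.2%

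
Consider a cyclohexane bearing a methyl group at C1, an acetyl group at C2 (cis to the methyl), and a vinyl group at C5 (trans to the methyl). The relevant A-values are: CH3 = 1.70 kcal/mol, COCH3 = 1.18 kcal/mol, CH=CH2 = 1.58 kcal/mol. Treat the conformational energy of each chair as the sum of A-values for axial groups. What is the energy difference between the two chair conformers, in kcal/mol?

Chair I (methyl axial, acetyl equatorial, vinyl equatorial): E = 1.70 kcal/mol.
Chair II (methyl equatorial, acetyl axial, vinyl axial): E = 2.76 kcal/mol.
ΔE = 2.76 − 1.70 = 1.06 kcal/mol; chair I is more stable.

1.06 kcal/mol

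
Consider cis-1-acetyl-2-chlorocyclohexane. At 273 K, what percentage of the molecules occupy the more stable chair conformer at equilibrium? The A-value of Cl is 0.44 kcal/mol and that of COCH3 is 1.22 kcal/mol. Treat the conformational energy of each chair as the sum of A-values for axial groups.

C1 and C2 have opposite parity, so for the cis isomer the two substituents are one axial and one equatorial in each chair.
Chair I (chloro axial, acetyl equatorial): E = 0.44 kcal/mol; chair II (chloro equatorial, acetyl axial): E = 1.22 kcal/mol.
ΔG = 0.78 kcal/mol between the two chairs.
K = exp(ΔG/RT) with R = 1.987×10⁻³ kcal mol⁻¹ K⁻¹ and T = 273 K gives K ≈ 4.21.
Fraction in the lower-energy chair = K/(K+1) = 80.8%.

80.8%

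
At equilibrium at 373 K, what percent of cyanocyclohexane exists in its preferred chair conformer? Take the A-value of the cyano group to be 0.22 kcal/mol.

One chair has the cyano group axial (E = 0.22 kcal/mol) and the other has it equatorial (E = 0).
ΔG = 0.22 kcal/mol between the two chairs.
K = exp(ΔG/RT) with R = 1.987×10⁻³ kcal mol⁻¹ K⁻¹ and T = 373 K gives K ≈ 1.35.
Fraction in the lower-energy chair = K/(K+1) = 57.4%.

57.4%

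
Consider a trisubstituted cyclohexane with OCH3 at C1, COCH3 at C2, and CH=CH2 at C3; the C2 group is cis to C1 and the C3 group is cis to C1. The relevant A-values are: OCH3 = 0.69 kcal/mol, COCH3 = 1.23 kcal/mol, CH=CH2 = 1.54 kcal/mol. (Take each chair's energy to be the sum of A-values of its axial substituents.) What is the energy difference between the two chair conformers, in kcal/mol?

1.00 kcal/mol

Chair I (methoxy axial, acetyl equatorial, vinyl axial): E = 2.23 kcal/mol.
Chair II (methoxy equatorial, acetyl axial, vinyl equatorial): E = 1.23 kcal/mol.
ΔE = 2.23 − 1.23 = 1.00 kcal/mol; chair II is more stable.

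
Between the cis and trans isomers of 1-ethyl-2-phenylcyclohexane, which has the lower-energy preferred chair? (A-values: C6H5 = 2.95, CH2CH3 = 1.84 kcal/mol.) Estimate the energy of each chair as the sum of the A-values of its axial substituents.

trans

At 1,2 positions (parity opposite): cis → (a,e or e,a); trans → (e,e or a,a).
Best chair for cis: E = 1.84 kcal/mol; best chair for trans: E = 0.00 kcal/mol.
The trans isomer is lower by 1.84 kcal/mol.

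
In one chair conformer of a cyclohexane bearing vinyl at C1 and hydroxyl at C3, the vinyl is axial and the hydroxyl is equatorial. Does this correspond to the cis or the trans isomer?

trans

C1 and C3 have the same parity, so their axial bonds point in the same direction.
With same-parity carbons, two substituents on the same face are both axial or both equatorial; opposite faces give one of each.
Here the groups are axial/equatorial → opposite face → trans.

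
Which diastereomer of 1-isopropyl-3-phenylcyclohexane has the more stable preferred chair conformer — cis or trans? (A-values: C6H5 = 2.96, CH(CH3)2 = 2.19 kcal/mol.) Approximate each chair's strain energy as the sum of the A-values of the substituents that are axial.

cis

At 1,3 positions (parity same): cis → (e,e or a,a); trans → (a,e or e,a).
Best chair for cis: E = 0.00 kcal/mol; best chair for trans: E = 2.19 kcal/mol.
The cis isomer is lower by 2.19 kcal/mol.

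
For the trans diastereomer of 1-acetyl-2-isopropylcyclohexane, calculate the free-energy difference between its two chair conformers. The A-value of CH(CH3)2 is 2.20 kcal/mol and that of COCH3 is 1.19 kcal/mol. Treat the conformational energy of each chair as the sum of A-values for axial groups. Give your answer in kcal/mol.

C1 and C2 have opposite parity, so for the trans isomer the two substituents are e,e in one chair and a,a in the other.
Chair I (isopropyl axial, acetyl axial): E = 3.39 kcal/mol.
Chair II (isopropyl equatorial, acetyl equatorial): E = 0.00 kcal/mol.
ΔE = 3.39 − 0.00 = 3.39 kcal/mol; chair II is more stable.

3.39 kcal/mol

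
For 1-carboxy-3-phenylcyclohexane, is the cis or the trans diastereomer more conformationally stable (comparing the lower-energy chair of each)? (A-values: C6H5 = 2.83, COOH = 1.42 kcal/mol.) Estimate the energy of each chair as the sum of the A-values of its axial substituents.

cis

At 1,3 positions (parity same): cis → (e,e or a,a); trans → (a,e or e,a).
Best chair for cis: E = 0.00 kcal/mol; best chair for trans: E = 1.42 kcal/mol.
The cis isomer is lower by 1.42 kcal/mol.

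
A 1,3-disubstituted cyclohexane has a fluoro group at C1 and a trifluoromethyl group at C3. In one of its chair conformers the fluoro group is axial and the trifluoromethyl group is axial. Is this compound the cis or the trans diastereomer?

C1 and C3 have the same parity, so their axial bonds point in the same direction.
With same-parity carbons, two substituents on the same face are both axial or both equatorial; opposite faces give one of each.
Here the groups are axial/axial → same face → cis.

cis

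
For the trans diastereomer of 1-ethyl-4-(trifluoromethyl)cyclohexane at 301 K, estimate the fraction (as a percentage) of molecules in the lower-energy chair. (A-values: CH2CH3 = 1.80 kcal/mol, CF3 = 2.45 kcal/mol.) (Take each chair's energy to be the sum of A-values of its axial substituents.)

99.9%

C1 and C4 have opposite parity, so for the trans isomer the two substituents are e,e in one chair and a,a in the other.
Chair I (ethyl axial, trifluoromethyl axial): E = 4.25 kcal/mol; chair II (ethyl equatorial, trifluoromethyl equatorial): E = 0.00 kcal/mol.
ΔG = 4.25 kcal/mol between the two chairs.
K = exp(ΔG/RT) with R = 1.987×10⁻³ kcal mol⁻¹ K⁻¹ and T = 301 K gives K ≈ 1.22e+03.
Fraction in the lower-energy chair = K/(K+1) = 99.9%.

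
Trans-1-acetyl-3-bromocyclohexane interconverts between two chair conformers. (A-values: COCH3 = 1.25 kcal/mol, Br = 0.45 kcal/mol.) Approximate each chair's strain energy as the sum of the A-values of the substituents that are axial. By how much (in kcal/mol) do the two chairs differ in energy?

C1 and C3 have the same parity, so for the trans isomer the two substituents are one axial and one equatorial in each chair.
Chair I (acetyl axial, bromo equatorial): E = 1.25 kcal/mol.
Chair II (acetyl equatorial, bromo axial): E = 0.45 kcal/mol.
ΔE = 1.25 − 0.45 = 0.80 kcal/mol; chair II is more stable.

0.80 kcal/mol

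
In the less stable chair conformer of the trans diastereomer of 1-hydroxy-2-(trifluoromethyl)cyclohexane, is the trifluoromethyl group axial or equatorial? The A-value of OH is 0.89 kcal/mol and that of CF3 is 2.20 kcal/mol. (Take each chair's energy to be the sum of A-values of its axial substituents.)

C1 and C2 have opposite parity, so for the trans isomer the two substituents are e,e in one chair and a,a in the other.
Chair I (hydroxyl axial, trifluoromethyl axial): E = 3.09 kcal/mol.
Chair II (hydroxyl equatorial, trifluoromethyl equatorial): E = 0.00 kcal/mol.
Chair I is the less stable (higher-energy) conformer, and in that chair the trifluoromethyl group is axial.

axial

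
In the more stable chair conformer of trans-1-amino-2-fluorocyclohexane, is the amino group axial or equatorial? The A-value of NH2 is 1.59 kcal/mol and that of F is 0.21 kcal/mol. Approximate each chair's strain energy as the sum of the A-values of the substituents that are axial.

equatorial

C1 and C2 have opposite parity, so for the trans isomer the two substituents are e,e in one chair and a,a in the other.
Chair I (amino axial, fluoro axial): E = 1.80 kcal/mol.
Chair II (amino equatorial, fluoro equatorial): E = 0.00 kcal/mol.
Chair II is the more stable (lower-energy) conformer, and in that chair the amino group is equatorial.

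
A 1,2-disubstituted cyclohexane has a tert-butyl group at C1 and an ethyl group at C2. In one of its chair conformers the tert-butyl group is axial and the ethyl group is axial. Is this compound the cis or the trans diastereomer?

trans

C1 and C2 have opposite parity, so their axial bonds point in opposite directions.
With opposite-parity carbons, two substituents on the same face are one axial and one equatorial; opposite faces give both axial or both equatorial.
Here the groups are axial/axial → opposite face → trans.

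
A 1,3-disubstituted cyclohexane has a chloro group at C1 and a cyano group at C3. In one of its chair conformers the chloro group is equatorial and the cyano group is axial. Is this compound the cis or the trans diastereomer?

C1 and C3 have the same parity, so their axial bonds point in the same direction.
With same-parity carbons, two substituents on the same face are both axial or both equatorial; opposite faces give one of each.
Here the groups are equatorial/axial → opposite face → trans.

trans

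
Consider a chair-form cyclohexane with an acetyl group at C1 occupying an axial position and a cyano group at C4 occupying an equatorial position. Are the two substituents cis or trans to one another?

C1 and C4 have opposite parity, so their axial bonds point in opposite directions.
With opposite-parity carbons, two substituents on the same face are one axial and one equatorial; opposite faces give both axial or both equatorial.
Here the groups are axial/equatorial → same face → cis.

cis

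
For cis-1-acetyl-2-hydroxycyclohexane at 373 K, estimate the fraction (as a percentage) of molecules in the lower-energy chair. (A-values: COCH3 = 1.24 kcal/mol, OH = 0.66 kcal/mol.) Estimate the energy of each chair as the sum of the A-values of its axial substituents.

68.6%

C1 and C2 have opposite parity, so for the cis isomer the two substituents are one axial and one equatorial in each chair.
Chair I (acetyl axial, hydroxyl equatorial): E = 1.24 kcal/mol; chair II (acetyl equatorial, hydroxyl axial): E = 0.66 kcal/mol.
ΔG = 0.58 kcal/mol between the two chairs.
K = exp(ΔG/RT) with R = 1.987×10⁻³ kcal mol⁻¹ K⁻¹ and T = 373 K gives K ≈ 2.19.
Fraction in the lower-energy chair = K/(K+1) = 68.6%.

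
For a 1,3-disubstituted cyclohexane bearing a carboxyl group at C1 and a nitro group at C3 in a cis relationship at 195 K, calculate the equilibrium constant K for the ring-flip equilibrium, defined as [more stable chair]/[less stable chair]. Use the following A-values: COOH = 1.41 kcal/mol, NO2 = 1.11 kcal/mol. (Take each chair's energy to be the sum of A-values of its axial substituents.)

K ≈ 668

C1 and C3 have the same parity, so for the cis isomer the two substituents are e,e in one chair and a,a in the other.
Chair I (carboxyl axial, nitro axial): E = 2.52 kcal/mol; chair II (carboxyl equatorial, nitro equatorial): E = 0.00 kcal/mol.
ΔG = 2.52 kcal/mol between the two chairs.
K = exp(ΔG/RT) with R = 1.987×10⁻³ kcal mol⁻¹ K⁻¹ and T = 195 K gives K ≈ 668.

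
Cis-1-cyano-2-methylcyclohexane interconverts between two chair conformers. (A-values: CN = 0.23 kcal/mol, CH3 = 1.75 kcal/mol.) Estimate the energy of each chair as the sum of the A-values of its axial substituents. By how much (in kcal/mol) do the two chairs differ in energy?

1.52 kcal/mol

C1 and C2 have opposite parity, so for the cis isomer the two substituents are one axial and one equatorial in each chair.
Chair I (cyano axial, methyl equatorial): E = 0.23 kcal/mol.
Chair II (cyano equatorial, methyl axial): E = 1.75 kcal/mol.
ΔE = 1.75 − 0.23 = 1.52 kcal/mol; chair I is more stable.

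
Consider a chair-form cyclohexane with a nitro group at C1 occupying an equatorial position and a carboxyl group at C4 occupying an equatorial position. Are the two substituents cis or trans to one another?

C1 and C4 have opposite parity, so their axial bonds point in opposite directions.
With opposite-parity carbons, two substituents on the same face are one axial and one equatorial; opposite faces give both axial or both equatorial.
Here the groups are equatorial/equatorial → opposite face → trans.

trans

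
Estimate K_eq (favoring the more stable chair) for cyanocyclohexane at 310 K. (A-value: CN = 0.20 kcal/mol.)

One chair has the cyano group axial (E = 0.20 kcal/mol) and the other has it equatorial (E = 0).
ΔG = 0.20 kcal/mol between the two chairs.
K = exp(ΔG/RT) with R = 1.987×10⁻³ kcal mol⁻¹ K⁻¹ and T = 310 K gives K ≈ 1.38.

K ≈ 1.38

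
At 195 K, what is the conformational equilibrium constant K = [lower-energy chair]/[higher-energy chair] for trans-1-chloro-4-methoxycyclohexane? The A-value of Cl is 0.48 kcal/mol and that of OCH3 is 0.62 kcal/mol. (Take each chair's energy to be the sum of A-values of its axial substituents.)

K ≈ 17.1

C1 and C4 have opposite parity, so for the trans isomer the two substituents are e,e in one chair and a,a in the other.
Chair I (chloro axial, methoxy axial): E = 1.10 kcal/mol; chair II (chloro equatorial, methoxy equatorial): E = 0.00 kcal/mol.
ΔG = 1.10 kcal/mol between the two chairs.
K = exp(ΔG/RT) with R = 1.987×10⁻³ kcal mol⁻¹ K⁻¹ and T = 195 K gives K ≈ 17.1.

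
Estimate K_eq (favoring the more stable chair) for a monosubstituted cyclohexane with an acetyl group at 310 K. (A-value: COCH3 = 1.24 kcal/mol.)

One chair has the acetyl group axial (E = 1.24 kcal/mol) and the other has it equatorial (E = 0).
ΔG = 1.24 kcal/mol between the two chairs.
K = exp(ΔG/RT) with R = 1.987×10⁻³ kcal mol⁻¹ K⁻¹ and T = 310 K gives K ≈ 7.49.

K ≈ 7.49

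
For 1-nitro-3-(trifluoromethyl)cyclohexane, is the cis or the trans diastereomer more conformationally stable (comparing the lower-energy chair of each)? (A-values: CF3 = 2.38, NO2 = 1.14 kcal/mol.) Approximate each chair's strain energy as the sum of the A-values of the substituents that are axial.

At 1,3 positions (parity same): cis → (e,e or a,a); trans → (a,e or e,a).
Best chair for cis: E = 0.00 kcal/mol; best chair for trans: E = 1.14 kcal/mol.
The cis isomer is lower by 1.14 kcal/mol.

cis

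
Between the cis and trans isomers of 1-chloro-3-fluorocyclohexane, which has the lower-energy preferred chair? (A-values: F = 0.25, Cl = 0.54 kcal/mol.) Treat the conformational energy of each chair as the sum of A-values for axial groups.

At 1,3 positions (parity same): cis → (e,e or a,a); trans → (a,e or e,a).
Best chair for cis: E = 0.00 kcal/mol; best chair for trans: E = 0.25 kcal/mol.
The cis isomer is lower by 0.25 kcal/mol.

cis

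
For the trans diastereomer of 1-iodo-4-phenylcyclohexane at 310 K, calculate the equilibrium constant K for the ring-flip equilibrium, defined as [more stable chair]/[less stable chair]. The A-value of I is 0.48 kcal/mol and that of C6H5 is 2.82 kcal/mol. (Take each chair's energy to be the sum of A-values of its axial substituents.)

K ≈ 212

C1 and C4 have opposite parity, so for the trans isomer the two substituents are e,e in one chair and a,a in the other.
Chair I (iodo axial, phenyl axial): E = 3.30 kcal/mol; chair II (iodo equatorial, phenyl equatorial): E = 0.00 kcal/mol.
ΔG = 3.30 kcal/mol between the two chairs.
K = exp(ΔG/RT) with R = 1.987×10⁻³ kcal mol⁻¹ K⁻¹ and T = 310 K gives K ≈ 212.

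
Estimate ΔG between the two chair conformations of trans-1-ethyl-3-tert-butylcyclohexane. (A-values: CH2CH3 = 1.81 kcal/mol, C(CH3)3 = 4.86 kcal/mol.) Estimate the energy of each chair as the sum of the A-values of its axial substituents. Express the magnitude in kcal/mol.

3.05 kcal/mol

C1 and C3 have the same parity, so for the trans isomer the two substituents are one axial and one equatorial in each chair.
Chair I (ethyl axial, tert-butyl equatorial): E = 1.81 kcal/mol.
Chair II (ethyl equatorial, tert-butyl axial): E = 4.86 kcal/mol.
ΔE = 4.86 − 1.81 = 3.05 kcal/mol; chair I is more stable.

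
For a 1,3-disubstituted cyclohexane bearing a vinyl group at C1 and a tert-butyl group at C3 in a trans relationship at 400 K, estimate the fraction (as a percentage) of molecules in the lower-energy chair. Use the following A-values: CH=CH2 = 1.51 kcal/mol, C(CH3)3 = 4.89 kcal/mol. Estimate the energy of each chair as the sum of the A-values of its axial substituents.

C1 and C3 have the same parity, so for the trans isomer the two substituents are one axial and one equatorial in each chair.
Chair I (vinyl axial, tert-butyl equatorial): E = 1.51 kcal/mol; chair II (vinyl equatorial, tert-butyl axial): E = 4.89 kcal/mol.
ΔG = 3.38 kcal/mol between the two chairs.
K = exp(ΔG/RT) with R = 1.987×10⁻³ kcal mol⁻¹ K⁻¹ and T = 400 K gives K ≈ 70.3.
Fraction in the lower-energy chair = K/(K+1) = 98.6%.

98.6%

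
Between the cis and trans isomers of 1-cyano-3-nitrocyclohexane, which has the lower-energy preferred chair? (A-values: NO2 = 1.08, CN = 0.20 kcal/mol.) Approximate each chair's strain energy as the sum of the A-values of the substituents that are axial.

cis

At 1,3 positions (parity same): cis → (e,e or a,a); trans → (a,e or e,a).
Best chair for cis: E = 0.00 kcal/mol; best chair for trans: E = 0.20 kcal/mol.
The cis isomer is lower by 0.20 kcal/mol.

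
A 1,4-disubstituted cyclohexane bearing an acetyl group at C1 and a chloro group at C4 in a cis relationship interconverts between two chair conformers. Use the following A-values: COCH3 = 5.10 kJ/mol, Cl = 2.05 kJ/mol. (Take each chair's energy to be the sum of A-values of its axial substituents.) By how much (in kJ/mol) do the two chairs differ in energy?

3.05 kJ/mol

C1 and C4 have opposite parity, so for the cis isomer the two substituents are one axial and one equatorial in each chair.
Chair I (acetyl axial, chloro equatorial): E = 5.10 kJ/mol.
Chair II (acetyl equatorial, chloro axial): E = 2.05 kJ/mol.
ΔE = 5.10 − 2.05 = 3.05 kJ/mol; chair II is more stable.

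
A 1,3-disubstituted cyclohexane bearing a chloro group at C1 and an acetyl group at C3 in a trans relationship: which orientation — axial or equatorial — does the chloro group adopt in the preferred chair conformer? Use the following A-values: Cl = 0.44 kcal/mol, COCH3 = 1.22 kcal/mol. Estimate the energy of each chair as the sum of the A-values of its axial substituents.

C1 and C3 have the same parity, so for the trans isomer the two substituents are one axial and one equatorial in each chair.
Chair I (chloro axial, acetyl equatorial): E = 0.44 kcal/mol.
Chair II (chloro equatorial, acetyl axial): E = 1.22 kcal/mol.
Chair I is the more stable (lower-energy) conformer, and in that chair the chloro group is axial.

axial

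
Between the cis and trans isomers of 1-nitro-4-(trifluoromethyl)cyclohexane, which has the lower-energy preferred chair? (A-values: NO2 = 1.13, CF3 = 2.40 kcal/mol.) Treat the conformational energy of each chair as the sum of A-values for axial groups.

At 1,4 positions (parity opposite): cis → (a,e or e,a); trans → (e,e or a,a).
Best chair for cis: E = 1.13 kcal/mol; best chair for trans: E = 0.00 kcal/mol.
The trans isomer is lower by 1.13 kcal/mol.

trans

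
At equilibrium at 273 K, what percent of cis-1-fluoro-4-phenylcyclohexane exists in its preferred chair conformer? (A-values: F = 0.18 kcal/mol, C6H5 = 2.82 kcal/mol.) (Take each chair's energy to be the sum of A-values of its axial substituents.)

C1 and C4 have opposite parity, so for the cis isomer the two substituents are one axial and one equatorial in each chair.
Chair I (fluoro axial, phenyl equatorial): E = 0.18 kcal/mol; chair II (fluoro equatorial, phenyl axial): E = 2.82 kcal/mol.
ΔG = 2.64 kcal/mol between the two chairs.
K = exp(ΔG/RT) with R = 1.987×10⁻³ kcal mol⁻¹ K⁻¹ and T = 273 K gives K ≈ 130.
Fraction in the lower-energy chair = K/(K+1) = 99.2%.

99.2%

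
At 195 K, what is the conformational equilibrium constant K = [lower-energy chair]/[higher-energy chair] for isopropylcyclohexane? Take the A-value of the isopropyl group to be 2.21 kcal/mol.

K ≈ 300

One chair has the isopropyl group axial (E = 2.21 kcal/mol) and the other has it equatorial (E = 0).
ΔG = 2.21 kcal/mol between the two chairs.
K = exp(ΔG/RT) with R = 1.987×10⁻³ kcal mol⁻¹ K⁻¹ and T = 195 K gives K ≈ 300.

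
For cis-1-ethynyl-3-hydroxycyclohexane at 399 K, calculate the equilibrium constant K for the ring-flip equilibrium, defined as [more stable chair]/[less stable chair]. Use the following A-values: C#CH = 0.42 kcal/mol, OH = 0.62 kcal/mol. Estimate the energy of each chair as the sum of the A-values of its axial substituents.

K ≈ 3.71

C1 and C3 have the same parity, so for the cis isomer the two substituents are e,e in one chair and a,a in the other.
Chair I (ethynyl axial, hydroxyl axial): E = 1.04 kcal/mol; chair II (ethynyl equatorial, hydroxyl equatorial): E = 0.00 kcal/mol.
ΔG = 1.04 kcal/mol between the two chairs.
K = exp(ΔG/RT) with R = 1.987×10⁻³ kcal mol⁻¹ K⁻¹ and T = 399 K gives K ≈ 3.71.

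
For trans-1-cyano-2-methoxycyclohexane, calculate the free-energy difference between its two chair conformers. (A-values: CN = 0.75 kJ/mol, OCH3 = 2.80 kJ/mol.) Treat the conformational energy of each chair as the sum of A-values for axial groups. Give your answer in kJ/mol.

C1 and C2 have opposite parity, so for the trans isomer the two substituents are e,e in one chair and a,a in the other.
Chair I (cyano axial, methoxy axial): E = 3.55 kJ/mol.
Chair II (cyano equatorial, methoxy equatorial): E = 0.00 kJ/mol.
ΔE = 3.55 − 0.00 = 3.55 kJ/mol; chair II is more stable.

3.55 kJ/mol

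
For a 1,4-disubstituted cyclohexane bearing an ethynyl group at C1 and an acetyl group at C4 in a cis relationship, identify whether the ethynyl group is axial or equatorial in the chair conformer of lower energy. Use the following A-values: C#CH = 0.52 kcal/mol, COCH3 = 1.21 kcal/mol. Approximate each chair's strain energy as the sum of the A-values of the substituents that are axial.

C1 and C4 have opposite parity, so for the cis isomer the two substituents are one axial and one equatorial in each chair.
Chair I (ethynyl axial, acetyl equatorial): E = 0.52 kcal/mol.
Chair II (ethynyl equatorial, acetyl axial): E = 1.21 kcal/mol.
Chair I is the more stable (lower-energy) conformer, and in that chair the ethynyl group is axial.

axial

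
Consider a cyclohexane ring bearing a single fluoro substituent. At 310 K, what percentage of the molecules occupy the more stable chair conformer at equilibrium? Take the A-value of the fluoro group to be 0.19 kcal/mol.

57.7%

One chair has the fluoro group axial (E = 0.19 kcal/mol) and the other has it equatorial (E = 0).
ΔG = 0.19 kcal/mol between the two chairs.
K = exp(ΔG/RT) with R = 1.987×10⁻³ kcal mol⁻¹ K⁻¹ and T = 310 K gives K ≈ 1.36.
Fraction in the lower-energy chair = K/(K+1) = 57.7%.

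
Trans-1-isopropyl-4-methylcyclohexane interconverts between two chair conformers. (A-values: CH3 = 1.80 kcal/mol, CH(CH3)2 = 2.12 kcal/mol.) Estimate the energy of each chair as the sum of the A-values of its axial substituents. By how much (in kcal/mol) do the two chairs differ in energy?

C1 and C4 have opposite parity, so for the trans isomer the two substituents are e,e in one chair and a,a in the other.
Chair I (methyl axial, isopropyl axial): E = 3.92 kcal/mol.
Chair II (methyl equatorial, isopropyl equatorial): E = 0.00 kcal/mol.
ΔE = 3.92 − 0.00 = 3.92 kcal/mol; chair II is more stable.

3.92 kcal/mol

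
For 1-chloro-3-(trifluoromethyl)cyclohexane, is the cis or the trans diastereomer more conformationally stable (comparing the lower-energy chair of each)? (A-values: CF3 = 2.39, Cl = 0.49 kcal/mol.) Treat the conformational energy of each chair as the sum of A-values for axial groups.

cis

At 1,3 positions (parity same): cis → (e,e or a,a); trans → (a,e or e,a).
Best chair for cis: E = 0.00 kcal/mol; best chair for trans: E = 0.49 kcal/mol.
The cis isomer is lower by 0.49 kcal/mol.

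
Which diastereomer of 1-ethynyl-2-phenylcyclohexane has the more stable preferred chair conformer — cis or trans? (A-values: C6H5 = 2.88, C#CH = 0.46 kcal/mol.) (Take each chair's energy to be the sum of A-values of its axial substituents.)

trans

At 1,2 positions (parity opposite): cis → (a,e or e,a); trans → (e,e or a,a).
Best chair for cis: E = 0.46 kcal/mol; best chair for trans: E = 0.00 kcal/mol.
The trans isomer is lower by 0.46 kcal/mol.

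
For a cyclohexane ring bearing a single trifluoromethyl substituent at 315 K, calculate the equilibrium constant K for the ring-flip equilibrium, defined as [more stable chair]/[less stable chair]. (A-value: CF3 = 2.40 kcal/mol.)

K ≈ 46.3

One chair has the trifluoromethyl group axial (E = 2.40 kcal/mol) and the other has it equatorial (E = 0).
ΔG = 2.40 kcal/mol between the two chairs.
K = exp(ΔG/RT) with R = 1.987×10⁻³ kcal mol⁻¹ K⁻¹ and T = 315 K gives K ≈ 46.3.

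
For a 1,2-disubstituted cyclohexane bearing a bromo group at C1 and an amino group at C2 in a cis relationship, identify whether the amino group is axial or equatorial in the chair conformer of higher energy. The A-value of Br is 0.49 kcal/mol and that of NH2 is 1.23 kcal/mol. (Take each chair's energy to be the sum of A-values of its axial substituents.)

C1 and C2 have opposite parity, so for the cis isomer the two substituents are one axial and one equatorial in each chair.
Chair I (bromo axial, amino equatorial): E = 0.49 kcal/mol.
Chair II (bromo equatorial, amino axial): E = 1.23 kcal/mol.
Chair II is the less stable (higher-energy) conformer, and in that chair the amino group is axial.

axial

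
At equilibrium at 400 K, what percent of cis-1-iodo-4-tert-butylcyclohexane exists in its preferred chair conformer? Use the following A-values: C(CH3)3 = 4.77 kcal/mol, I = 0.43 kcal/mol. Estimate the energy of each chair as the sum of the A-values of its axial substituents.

99.6%

C1 and C4 have opposite parity, so for the cis isomer the two substituents are one axial and one equatorial in each chair.
Chair I (tert-butyl axial, iodo equatorial): E = 4.77 kcal/mol; chair II (tert-butyl equatorial, iodo axial): E = 0.43 kcal/mol.
ΔG = 4.34 kcal/mol between the two chairs.
K = exp(ΔG/RT) with R = 1.987×10⁻³ kcal mol⁻¹ K⁻¹ and T = 400 K gives K ≈ 235.
Fraction in the lower-energy chair = K/(K+1) = 99.6%.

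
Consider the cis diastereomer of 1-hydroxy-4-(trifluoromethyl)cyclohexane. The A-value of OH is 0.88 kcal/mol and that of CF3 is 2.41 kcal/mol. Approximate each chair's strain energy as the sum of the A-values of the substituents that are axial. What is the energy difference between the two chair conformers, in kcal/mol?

C1 and C4 have opposite parity, so for the cis isomer the two substituents are one axial and one equatorial in each chair.
Chair I (hydroxyl axial, trifluoromethyl equatorial): E = 0.88 kcal/mol.
Chair II (hydroxyl equatorial, trifluoromethyl axial): E = 2.41 kcal/mol.
ΔE = 2.41 − 0.88 = 1.53 kcal/mol; chair I is more stable.

1.53 kcal/mol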